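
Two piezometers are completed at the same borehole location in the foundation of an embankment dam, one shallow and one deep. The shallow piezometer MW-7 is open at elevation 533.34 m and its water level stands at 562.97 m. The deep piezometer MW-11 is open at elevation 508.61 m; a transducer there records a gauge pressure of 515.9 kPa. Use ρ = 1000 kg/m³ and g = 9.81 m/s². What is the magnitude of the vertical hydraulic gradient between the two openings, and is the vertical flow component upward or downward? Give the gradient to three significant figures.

|i_v| ≈ 0.0716; vertical flow is downward

Total head at MW-7: h = 562.97 m (water level in the standpipe).
Pressure head at MW-11: ψ = P/(ρg) = 515.9×1000 / (1000 × 9.81) = 52.59 m.
Total head at MW-11: h = z + ψ = 508.61 + 52.59 = 561.20 m.
Δh = h(MW-7) − h(MW-11) = 562.97 − 561.20 = 1.77 m.
Vertical separation Δz = 533.34 − 508.61 = 24.73 m.
|i_v| = |Δh| / Δz = 1.77 / 24.73 = 0.0716.
Head is higher in the shallow piezometer, so vertical flow is downward (recharge condition).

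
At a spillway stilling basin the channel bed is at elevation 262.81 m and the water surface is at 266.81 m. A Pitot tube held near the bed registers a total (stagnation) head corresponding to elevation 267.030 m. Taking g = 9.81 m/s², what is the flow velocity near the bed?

Near the bed, under hydrostatic conditions, the piezometric head (z + ψ) equals the free-surface elevation, 266.81 m.
Velocity head = total − piezometric = 267.030 − 266.81 = 0.220 m.
v = √(2g·h_v) = √(2 × 9.81 × 0.220) = 2.08 m/s.

v ≈ 2.08 m/s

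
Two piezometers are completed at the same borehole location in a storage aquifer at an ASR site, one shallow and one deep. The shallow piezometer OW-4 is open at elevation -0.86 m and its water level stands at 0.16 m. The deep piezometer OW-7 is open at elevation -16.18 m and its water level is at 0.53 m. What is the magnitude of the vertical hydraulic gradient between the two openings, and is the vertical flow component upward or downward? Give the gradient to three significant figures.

|i_v| ≈ 0.0242; vertical flow is upward

Total head at OW-4: h = 0.16 m (water level in the standpipe).
Total head at OW-7: h = 0.53 m.
Δh = h(OW-4) − h(OW-7) = 0.16 − 0.53 = -0.37 m.
Vertical separation Δz = -0.86 − (-16.18) = 15.32 m.
|i_v| = |Δh| / Δz = 0.37 / 15.32 = 0.0242.
Head is higher in the deep piezometer, so vertical flow is upward (discharge condition).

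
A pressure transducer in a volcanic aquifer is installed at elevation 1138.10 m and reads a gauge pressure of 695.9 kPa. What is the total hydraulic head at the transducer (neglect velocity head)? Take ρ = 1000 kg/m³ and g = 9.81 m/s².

h ≈ 1209.04 m

ψ = P/(ρg) = 695.9×1000 / (1000 × 9.81) = 70.94 m.
h = z + ψ = 1138.10 + 70.94 = 1209.04 m.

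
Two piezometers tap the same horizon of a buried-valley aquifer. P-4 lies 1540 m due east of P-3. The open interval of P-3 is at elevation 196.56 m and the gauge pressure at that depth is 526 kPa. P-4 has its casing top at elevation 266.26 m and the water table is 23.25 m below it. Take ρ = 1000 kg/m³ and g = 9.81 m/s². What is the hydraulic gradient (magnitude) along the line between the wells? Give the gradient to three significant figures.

i ≈ 0.00466

Pressure head at P-3: ψ = P/(ρg) = 526×1000 / (1000 × 9.81) = 53.62 m.
Total head at P-3: h = z + ψ = 196.56 + 53.62 = 250.18 m.
Total head at P-4: h = 266.26 − 23.25 = 243.01 m.
Head difference: h(P-3) − h(P-4) = 250.18 − 243.01 = 7.17 m.
Hydraulic gradient: i = |Δh| / L = 7.17 / 1540 = 0.00466.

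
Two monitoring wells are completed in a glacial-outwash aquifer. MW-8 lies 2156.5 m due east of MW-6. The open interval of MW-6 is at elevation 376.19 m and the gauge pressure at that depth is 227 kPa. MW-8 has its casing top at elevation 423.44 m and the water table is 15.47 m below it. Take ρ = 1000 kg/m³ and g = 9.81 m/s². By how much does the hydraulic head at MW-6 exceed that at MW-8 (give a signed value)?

Pressure head at MW-6: ψ = P/(ρg) = 227×1000 / (1000 × 9.81) = 23.14 m.
Total head at MW-6: h = z + ψ = 376.19 + 23.14 = 399.33 m.
Total head at MW-8: h = 423.44 − 15.47 = 407.97 m.
Head difference: h(MW-6) − h(MW-8) = 399.33 − 407.97 = -8.64 m.

Δh ≈ -8.64 m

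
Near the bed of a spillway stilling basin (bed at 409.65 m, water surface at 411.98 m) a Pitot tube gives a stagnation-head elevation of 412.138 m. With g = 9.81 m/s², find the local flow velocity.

Near the bed, under hydrostatic conditions, the piezometric head (z + ψ) equals the free-surface elevation, 411.98 m.
Velocity head = total − piezometric = 412.138 − 411.98 = 0.158 m.
v = √(2g·h_v) = √(2 × 9.81 × 0.158) = 1.76 m/s.

v ≈ 1.76 m/s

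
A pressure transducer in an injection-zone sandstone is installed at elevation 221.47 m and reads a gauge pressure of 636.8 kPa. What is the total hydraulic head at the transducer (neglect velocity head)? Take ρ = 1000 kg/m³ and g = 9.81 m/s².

ψ = P/(ρg) = 636.8×1000 / (1000 × 9.81) = 64.91 m.
h = z + ψ = 221.47 + 64.91 = 286.38 m.

h ≈ 286.38 m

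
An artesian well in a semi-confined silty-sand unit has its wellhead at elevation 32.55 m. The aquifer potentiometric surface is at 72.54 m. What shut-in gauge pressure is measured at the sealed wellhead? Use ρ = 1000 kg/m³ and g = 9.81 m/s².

Head above the cap: Δh = 72.54 − 32.55 = 39.99 m.
P = ρgΔh = 1000 × 9.81 × 39.99 = 392302 Pa ≈ 392 kPa.

P ≈ 392 kPa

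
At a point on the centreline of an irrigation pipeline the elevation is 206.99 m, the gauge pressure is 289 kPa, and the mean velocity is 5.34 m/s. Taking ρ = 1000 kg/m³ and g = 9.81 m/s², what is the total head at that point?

h ≈ 237.90 m

Pressure head ψ = P/(ρg) = 289×1000 / (1000 × 9.81) = 29.46 m.
Velocity head = v²/(2g) = 5.34² / (2 × 9.81) = 1.453 m.
h = z + ψ + v²/(2g) = 206.99 + 29.46 + 1.453 = 237.90 m.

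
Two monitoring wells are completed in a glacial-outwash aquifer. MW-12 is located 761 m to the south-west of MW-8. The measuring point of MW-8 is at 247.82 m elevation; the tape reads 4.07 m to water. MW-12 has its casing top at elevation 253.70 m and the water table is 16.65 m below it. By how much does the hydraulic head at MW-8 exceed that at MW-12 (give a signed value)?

Δh ≈ 6.70 m

Total head at MW-8: h = 247.82 − 4.07 = 243.75 m.
Total head at MW-12: h = 253.70 − 16.65 = 237.05 m.
Head difference: h(MW-8) − h(MW-12) = 243.75 − 237.05 = 6.70 m.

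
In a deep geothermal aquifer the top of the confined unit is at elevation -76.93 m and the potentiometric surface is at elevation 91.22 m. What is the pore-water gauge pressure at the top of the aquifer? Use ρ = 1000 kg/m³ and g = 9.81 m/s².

Pressure head at the aquifer top: ψ = h − z = 91.22 − (-76.93) = 168.15 m.
P = ρgψ = 1000 × 9.81 × 168.15 = 1649552 Pa ≈ 1650 kPa.

P ≈ 1650 kPa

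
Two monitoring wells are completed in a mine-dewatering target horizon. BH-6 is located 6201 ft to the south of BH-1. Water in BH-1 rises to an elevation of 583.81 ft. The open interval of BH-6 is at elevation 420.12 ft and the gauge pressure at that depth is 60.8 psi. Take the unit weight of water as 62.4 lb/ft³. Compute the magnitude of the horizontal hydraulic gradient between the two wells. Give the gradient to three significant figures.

Total head at BH-1: h = 583.81 ft (water level in the piezometer is the total head).
Pressure head at BH-6: ψ = 144·P/γ = 144 × 60.8 / 62.4 = 140.31 ft.
Total head at BH-6: h = z + ψ = 420.12 + 140.31 = 560.43 ft.
Head difference: h(BH-1) − h(BH-6) = 583.81 − 560.43 = 23.38 ft.
Hydraulic gradient: i = |Δh| / L = 23.38 / 6201 = 0.00377.

i ≈ 0.00377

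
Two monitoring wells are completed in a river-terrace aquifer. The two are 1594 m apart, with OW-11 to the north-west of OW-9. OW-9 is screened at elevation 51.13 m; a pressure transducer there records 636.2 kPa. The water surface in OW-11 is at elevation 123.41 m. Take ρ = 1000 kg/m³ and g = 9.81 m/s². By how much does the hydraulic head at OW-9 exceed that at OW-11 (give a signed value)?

Δh ≈ -7.43 m

Pressure head at OW-9: ψ = P/(ρg) = 636.2×1000 / (1000 × 9.81) = 64.85 m.
Total head at OW-9: h = z + ψ = 51.13 + 64.85 = 115.98 m.
Total head at OW-11: h = 123.41 m (water level in the piezometer is the total head).
Head difference: h(OW-9) − h(OW-11) = 115.98 − 123.41 = -7.43 m.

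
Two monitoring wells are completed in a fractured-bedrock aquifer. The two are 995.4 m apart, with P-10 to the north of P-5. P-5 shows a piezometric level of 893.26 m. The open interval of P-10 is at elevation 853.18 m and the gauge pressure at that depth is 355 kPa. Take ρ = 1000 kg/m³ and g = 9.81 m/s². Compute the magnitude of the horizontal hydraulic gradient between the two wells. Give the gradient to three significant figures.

i ≈ 0.00391

Total head at P-5: h = 893.26 m (water level in the piezometer is the total head).
Pressure head at P-10: ψ = P/(ρg) = 355×1000 / (1000 × 9.81) = 36.19 m.
Total head at P-10: h = z + ψ = 853.18 + 36.19 = 889.37 m.
Head difference: h(P-5) − h(P-10) = 893.26 − 889.37 = 3.89 m.
Hydraulic gradient: i = |Δh| / L = 3.89 / 995.4 = 0.00391.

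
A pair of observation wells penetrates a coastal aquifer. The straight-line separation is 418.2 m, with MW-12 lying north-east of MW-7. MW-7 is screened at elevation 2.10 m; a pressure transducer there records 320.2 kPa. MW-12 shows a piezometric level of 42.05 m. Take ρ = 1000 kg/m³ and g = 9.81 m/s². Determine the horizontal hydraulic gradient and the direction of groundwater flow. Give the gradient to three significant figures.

Pressure head at MW-7: ψ = P/(ρg) = 320.2×1000 / (1000 × 9.81) = 32.64 m.
Total head at MW-7: h = z + ψ = 2.10 + 32.64 = 34.74 m.
Total head at MW-12: h = 42.05 m (water level in the piezometer is the total head).
Head difference: h(MW-7) − h(MW-12) = 34.74 − 42.05 = -7.31 m.
Hydraulic gradient: i = |Δh| / L = 7.31 / 418.2 = 0.0175.
Flow is from higher to lower head: from MW-12 toward MW-7, i.e. toward the south-west.

i ≈ 0.0175; groundwater flows toward the south-west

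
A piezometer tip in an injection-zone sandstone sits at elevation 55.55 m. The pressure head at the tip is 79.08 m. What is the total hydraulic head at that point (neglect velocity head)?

h = z + ψ = 55.55 + 79.08 = 134.63 m.

h ≈ 134.63 m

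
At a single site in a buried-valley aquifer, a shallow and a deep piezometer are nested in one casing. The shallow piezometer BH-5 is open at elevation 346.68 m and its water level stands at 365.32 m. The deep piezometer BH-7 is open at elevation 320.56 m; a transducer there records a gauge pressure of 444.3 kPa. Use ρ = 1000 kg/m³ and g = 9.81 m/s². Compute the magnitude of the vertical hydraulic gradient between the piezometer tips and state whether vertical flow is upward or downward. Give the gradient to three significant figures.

Total head at BH-5: h = 365.32 m (water level in the standpipe).
Pressure head at BH-7: ψ = P/(ρg) = 444.3×1000 / (1000 × 9.81) = 45.29 m.
Total head at BH-7: h = z + ψ = 320.56 + 45.29 = 365.85 m.
Δh = h(BH-5) − h(BH-7) = 365.32 − 365.85 = -0.53 m.
Vertical separation Δz = 346.68 − 320.56 = 26.12 m.
|i_v| = |Δh| / Δz = 0.53 / 26.12 = 0.0203.
Head is higher in the deep piezometer, so vertical flow is upward (discharge condition).

|i_v| ≈ 0.0203; vertical flow is upward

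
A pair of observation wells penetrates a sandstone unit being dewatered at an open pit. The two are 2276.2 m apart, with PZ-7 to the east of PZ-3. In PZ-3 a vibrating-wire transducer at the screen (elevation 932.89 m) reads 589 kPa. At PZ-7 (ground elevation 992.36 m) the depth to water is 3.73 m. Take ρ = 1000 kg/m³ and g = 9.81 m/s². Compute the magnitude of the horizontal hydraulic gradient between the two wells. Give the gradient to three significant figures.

i ≈ 0.00189

Pressure head at PZ-3: ψ = P/(ρg) = 589×1000 / (1000 × 9.81) = 60.04 m.
Total head at PZ-3: h = z + ψ = 932.89 + 60.04 = 992.93 m.
Total head at PZ-7: h = 992.36 − 3.73 = 988.63 m.
Head difference: h(PZ-3) − h(PZ-7) = 992.93 − 988.63 = 4.30 m.
Hydraulic gradient: i = |Δh| / L = 4.30 / 2276.2 = 0.00189.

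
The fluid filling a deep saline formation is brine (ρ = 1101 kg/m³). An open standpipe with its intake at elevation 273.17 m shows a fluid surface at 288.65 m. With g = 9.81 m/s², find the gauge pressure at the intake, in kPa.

P ≈ 167 kPa

Pressure head ψ = h − z = 288.65 − 273.17 = 15.48 m.
P = ρgψ = 1101 × 9.81 × 15.48 = 167197 Pa ≈ 167 kPa.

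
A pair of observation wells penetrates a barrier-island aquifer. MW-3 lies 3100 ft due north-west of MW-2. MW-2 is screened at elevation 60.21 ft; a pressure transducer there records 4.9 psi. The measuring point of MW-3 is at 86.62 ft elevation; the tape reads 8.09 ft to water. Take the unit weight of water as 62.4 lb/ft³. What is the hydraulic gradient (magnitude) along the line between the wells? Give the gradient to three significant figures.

i ≈ 0.00226

Pressure head at MW-2: ψ = 144·P/γ = 144 × 4.9 / 62.4 = 11.31 ft.
Total head at MW-2: h = z + ψ = 60.21 + 11.31 = 71.52 ft.
Total head at MW-3: h = 86.62 − 8.09 = 78.53 ft.
Head difference: h(MW-2) − h(MW-3) = 71.52 − 78.53 = -7.01 ft.
Hydraulic gradient: i = |Δh| / L = 7.01 / 3100 = 0.00226.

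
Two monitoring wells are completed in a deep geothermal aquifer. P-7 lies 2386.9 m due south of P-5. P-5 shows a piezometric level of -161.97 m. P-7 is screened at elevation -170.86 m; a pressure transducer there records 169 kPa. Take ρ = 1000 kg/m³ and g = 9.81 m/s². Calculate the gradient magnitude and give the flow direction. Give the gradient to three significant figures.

Total head at P-5: h = -161.97 m (water level in the piezometer is the total head).
Pressure head at P-7: ψ = P/(ρg) = 169×1000 / (1000 × 9.81) = 17.23 m.
Total head at P-7: h = z + ψ = -170.86 + 17.23 = -153.63 m.
Head difference: h(P-5) − h(P-7) = -161.97 − (-153.63) = -8.34 m.
Hydraulic gradient: i = |Δh| / L = 8.34 / 2386.9 = 0.00349.
Flow is from higher to lower head: from P-7 toward P-5, i.e. toward the north.

i ≈ 0.00349; groundwater flows toward the north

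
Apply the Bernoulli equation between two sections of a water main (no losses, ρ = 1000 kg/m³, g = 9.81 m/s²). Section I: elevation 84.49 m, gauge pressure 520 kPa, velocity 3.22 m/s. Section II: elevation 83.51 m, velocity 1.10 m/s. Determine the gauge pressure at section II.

P₂ ≈ 534 kPa

Pressure head at I: ψ₁ = P₁/(ρg) = 520×1000 / (1000 × 9.81) = 53.01 m.
Velocity heads: v₁²/2g = 3.22²/19.62 = 0.528 m; v₂²/2g = 1.10²/19.62 = 0.062 m.
Total head H = z₁ + ψ₁ + v₁²/2g = 84.49 + 53.01 + 0.528 = 138.03 m.
ψ₂ = H − z₂ − v₂²/2g = 138.03 − 83.51 − 0.062 = 54.46 m.
P₂ = ρgψ₂ = 1000 × 9.81 × 54.46 ≈ 534 kPa.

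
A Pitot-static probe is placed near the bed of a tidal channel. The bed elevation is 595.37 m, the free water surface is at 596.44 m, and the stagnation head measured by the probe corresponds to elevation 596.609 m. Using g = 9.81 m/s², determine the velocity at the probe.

Near the bed, under hydrostatic conditions, the piezometric head (z + ψ) equals the free-surface elevation, 596.44 m.
Velocity head = total − piezometric = 596.609 − 596.44 = 0.169 m.
v = √(2g·h_v) = √(2 × 9.81 × 0.169) = 1.82 m/s.

v ≈ 1.82 m/s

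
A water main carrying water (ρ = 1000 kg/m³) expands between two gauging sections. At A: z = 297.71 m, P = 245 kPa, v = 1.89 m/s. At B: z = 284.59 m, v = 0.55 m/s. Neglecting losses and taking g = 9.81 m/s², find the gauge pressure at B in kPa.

P₂ ≈ 375 kPa

Pressure head at A: ψ₁ = P₁/(ρg) = 245×1000 / (1000 × 9.81) = 24.97 m.
Velocity heads: v₁²/2g = 1.89²/19.62 = 0.182 m; v₂²/2g = 0.55²/19.62 = 0.015 m.
Total head H = z₁ + ψ₁ + v₁²/2g = 297.71 + 24.97 + 0.182 = 322.86 m.
ψ₂ = H − z₂ − v₂²/2g = 322.86 − 284.59 − 0.015 = 38.26 m.
P₂ = ρgψ₂ = 1000 × 9.81 × 38.26 ≈ 375 kPa.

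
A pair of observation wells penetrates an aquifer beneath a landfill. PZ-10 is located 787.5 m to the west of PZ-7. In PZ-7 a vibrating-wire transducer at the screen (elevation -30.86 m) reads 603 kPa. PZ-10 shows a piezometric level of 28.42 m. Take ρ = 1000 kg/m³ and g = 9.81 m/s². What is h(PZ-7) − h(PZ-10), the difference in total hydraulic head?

Pressure head at PZ-7: ψ = P/(ρg) = 603×1000 / (1000 × 9.81) = 61.47 m.
Total head at PZ-7: h = z + ψ = -30.86 + 61.47 = 30.61 m.
Total head at PZ-10: h = 28.42 m (water level in the piezometer is the total head).
Head difference: h(PZ-7) − h(PZ-10) = 30.61 − 28.42 = 2.19 m.

Δh ≈ 2.19 m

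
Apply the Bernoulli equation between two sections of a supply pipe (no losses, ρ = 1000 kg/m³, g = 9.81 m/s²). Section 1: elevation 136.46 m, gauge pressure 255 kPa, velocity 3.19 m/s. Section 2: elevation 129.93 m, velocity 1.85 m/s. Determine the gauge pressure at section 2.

P₂ ≈ 322 kPa

Pressure head at 1: ψ₁ = P₁/(ρg) = 255×1000 / (1000 × 9.81) = 25.99 m.
Velocity heads: v₁²/2g = 3.19²/19.62 = 0.519 m; v₂²/2g = 1.85²/19.62 = 0.174 m.
Total head H = z₁ + ψ₁ + v₁²/2g = 136.46 + 25.99 + 0.519 = 162.97 m.
ψ₂ = H − z₂ − v₂²/2g = 162.97 − 129.93 − 0.174 = 32.87 m.
P₂ = ρgψ₂ = 1000 × 9.81 × 32.87 ≈ 322 kPa.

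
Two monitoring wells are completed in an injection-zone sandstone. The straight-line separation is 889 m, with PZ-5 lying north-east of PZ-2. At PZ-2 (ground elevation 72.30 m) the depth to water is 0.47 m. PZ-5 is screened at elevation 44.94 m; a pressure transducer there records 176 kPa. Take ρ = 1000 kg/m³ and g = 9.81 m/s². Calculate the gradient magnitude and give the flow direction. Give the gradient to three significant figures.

i ≈ 0.0101; groundwater flows toward the north-east

Total head at PZ-2: h = 72.30 − 0.47 = 71.83 m.
Pressure head at PZ-5: ψ = P/(ρg) = 176×1000 / (1000 × 9.81) = 17.94 m.
Total head at PZ-5: h = z + ψ = 44.94 + 17.94 = 62.88 m.
Head difference: h(PZ-2) − h(PZ-5) = 71.83 − 62.88 = 8.95 m.
Hydraulic gradient: i = |Δh| / L = 8.95 / 889 = 0.0101.
Flow is from higher to lower head: from PZ-2 toward PZ-5, i.e. toward the north-east.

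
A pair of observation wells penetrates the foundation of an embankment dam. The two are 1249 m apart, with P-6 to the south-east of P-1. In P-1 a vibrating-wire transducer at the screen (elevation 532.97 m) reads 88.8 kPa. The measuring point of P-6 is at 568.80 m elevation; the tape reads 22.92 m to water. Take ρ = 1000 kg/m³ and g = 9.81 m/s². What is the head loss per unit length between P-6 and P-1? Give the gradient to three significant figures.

i ≈ 0.00309 m/m

Pressure head at P-1: ψ = P/(ρg) = 88.8×1000 / (1000 × 9.81) = 9.05 m.
Total head at P-1: h = z + ψ = 532.97 + 9.05 = 542.02 m.
Total head at P-6: h = 568.80 − 22.92 = 545.88 m.
Head difference: h(P-1) − h(P-6) = 542.02 − 545.88 = -3.86 m.
Hydraulic gradient: i = |Δh| / L = 3.86 / 1249 = 0.00309.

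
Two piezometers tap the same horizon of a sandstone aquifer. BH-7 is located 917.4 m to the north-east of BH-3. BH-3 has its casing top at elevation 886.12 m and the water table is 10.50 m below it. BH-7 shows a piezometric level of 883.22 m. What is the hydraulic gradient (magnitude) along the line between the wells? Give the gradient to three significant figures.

i ≈ 0.00828

Total head at BH-3: h = 886.12 − 10.50 = 875.62 m.
Total head at BH-7: h = 883.22 m (water level in the piezometer is the total head).
Head difference: h(BH-3) − h(BH-7) = 875.62 − 883.22 = -7.60 m.
Hydraulic gradient: i = |Δh| / L = 7.60 / 917.4 = 0.00828.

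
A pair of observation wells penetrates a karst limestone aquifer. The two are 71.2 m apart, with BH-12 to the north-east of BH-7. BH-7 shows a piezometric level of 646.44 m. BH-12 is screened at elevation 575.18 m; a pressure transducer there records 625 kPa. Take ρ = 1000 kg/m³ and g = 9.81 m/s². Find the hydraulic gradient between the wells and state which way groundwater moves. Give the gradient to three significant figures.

i ≈ 0.106; groundwater flows toward the north-east

Total head at BH-7: h = 646.44 m (water level in the piezometer is the total head).
Pressure head at BH-12: ψ = P/(ρg) = 625×1000 / (1000 × 9.81) = 63.71 m.
Total head at BH-12: h = z + ψ = 575.18 + 63.71 = 638.89 m.
Head difference: h(BH-7) − h(BH-12) = 646.44 − 638.89 = 7.55 m.
Hydraulic gradient: i = |Δh| / L = 7.55 / 71.2 = 0.106.
Flow is from higher to lower head: from BH-7 toward BH-12, i.e. toward the north-east.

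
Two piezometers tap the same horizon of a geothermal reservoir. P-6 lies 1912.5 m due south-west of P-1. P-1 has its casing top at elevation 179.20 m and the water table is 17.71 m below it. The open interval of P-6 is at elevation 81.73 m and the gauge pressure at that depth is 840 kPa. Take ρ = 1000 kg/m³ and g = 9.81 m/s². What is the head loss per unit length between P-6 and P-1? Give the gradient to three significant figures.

i ≈ 0.00307 m/m

Total head at P-1: h = 179.20 − 17.71 = 161.49 m.
Pressure head at P-6: ψ = P/(ρg) = 840×1000 / (1000 × 9.81) = 85.63 m.
Total head at P-6: h = z + ψ = 81.73 + 85.63 = 167.36 m.
Head difference: h(P-1) − h(P-6) = 161.49 − 167.36 = -5.87 m.
Hydraulic gradient: i = |Δh| / L = 5.87 / 1912.5 = 0.00307.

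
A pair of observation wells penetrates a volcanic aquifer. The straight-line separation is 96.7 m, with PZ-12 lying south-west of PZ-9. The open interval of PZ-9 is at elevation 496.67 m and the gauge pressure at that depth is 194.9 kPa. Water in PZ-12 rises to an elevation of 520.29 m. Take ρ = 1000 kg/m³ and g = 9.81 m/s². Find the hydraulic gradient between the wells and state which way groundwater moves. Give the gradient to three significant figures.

Pressure head at PZ-9: ψ = P/(ρg) = 194.9×1000 / (1000 × 9.81) = 19.87 m.
Total head at PZ-9: h = z + ψ = 496.67 + 19.87 = 516.54 m.
Total head at PZ-12: h = 520.29 m (water level in the piezometer is the total head).
Head difference: h(PZ-9) − h(PZ-12) = 516.54 − 520.29 = -3.75 m.
Hydraulic gradient: i = |Δh| / L = 3.75 / 96.7 = 0.0388.
Flow is from higher to lower head: from PZ-12 toward PZ-9, i.e. toward the north-east.

i ≈ 0.0388; groundwater flows toward the north-east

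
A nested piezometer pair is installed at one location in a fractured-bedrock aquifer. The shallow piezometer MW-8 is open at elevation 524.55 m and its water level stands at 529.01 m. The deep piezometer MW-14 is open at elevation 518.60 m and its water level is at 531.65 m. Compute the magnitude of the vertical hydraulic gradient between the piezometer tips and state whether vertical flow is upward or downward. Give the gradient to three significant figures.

|i_v| ≈ 0.444; vertical flow is upward

Total head at MW-8: h = 529.01 m (water level in the standpipe).
Total head at MW-14: h = 531.65 m.
Δh = h(MW-8) − h(MW-14) = 529.01 − 531.65 = -2.64 m.
Vertical separation Δz = 524.55 − 518.60 = 5.95 m.
|i_v| = |Δh| / Δz = 2.64 / 5.95 = 0.444.
Head is higher in the deep piezometer, so vertical flow is upward (discharge condition).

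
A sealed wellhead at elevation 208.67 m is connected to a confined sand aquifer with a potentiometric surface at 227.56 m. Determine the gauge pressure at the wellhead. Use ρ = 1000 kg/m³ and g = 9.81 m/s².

P ≈ 185 kPa

Head above the cap: Δh = 227.56 − 208.67 = 18.89 m.
P = ρgΔh = 1000 × 9.81 × 18.89 = 185311 Pa ≈ 185 kPa.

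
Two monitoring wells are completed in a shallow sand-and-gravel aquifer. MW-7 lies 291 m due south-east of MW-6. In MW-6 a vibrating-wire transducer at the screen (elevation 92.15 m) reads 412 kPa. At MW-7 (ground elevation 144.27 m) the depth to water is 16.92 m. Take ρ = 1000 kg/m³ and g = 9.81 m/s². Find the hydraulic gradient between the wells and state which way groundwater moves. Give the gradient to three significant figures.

i ≈ 0.0234; groundwater flows toward the south-east

Pressure head at MW-6: ψ = P/(ρg) = 412×1000 / (1000 × 9.81) = 42.00 m.
Total head at MW-6: h = z + ψ = 92.15 + 42.00 = 134.15 m.
Total head at MW-7: h = 144.27 − 16.92 = 127.35 m.
Head difference: h(MW-6) − h(MW-7) = 134.15 − 127.35 = 6.80 m.
Hydraulic gradient: i = |Δh| / L = 6.80 / 291 = 0.0234.
Flow is from higher to lower head: from MW-6 toward MW-7, i.e. toward the south-east.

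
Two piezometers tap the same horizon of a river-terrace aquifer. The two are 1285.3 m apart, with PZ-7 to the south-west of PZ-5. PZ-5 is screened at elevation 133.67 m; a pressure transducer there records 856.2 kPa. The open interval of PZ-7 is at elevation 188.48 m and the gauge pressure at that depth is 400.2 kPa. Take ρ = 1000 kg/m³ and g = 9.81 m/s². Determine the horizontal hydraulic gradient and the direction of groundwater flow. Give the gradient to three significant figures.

i ≈ 0.00648; groundwater flows toward the north-east

Pressure head at PZ-5: ψ = P/(ρg) = 856.2×1000 / (1000 × 9.81) = 87.28 m.
Total head at PZ-5: h = z + ψ = 133.67 + 87.28 = 220.95 m.
Pressure head at PZ-7: ψ = P/(ρg) = 400.2×1000 / (1000 × 9.81) = 40.80 m.
Total head at PZ-7: h = z + ψ = 188.48 + 40.80 = 229.28 m.
Head difference: h(PZ-5) − h(PZ-7) = 220.95 − 229.28 = -8.33 m.
Hydraulic gradient: i = |Δh| / L = 8.33 / 1285.3 = 0.00648.
Flow is from higher to lower head: from PZ-7 toward PZ-5, i.e. toward the north-east.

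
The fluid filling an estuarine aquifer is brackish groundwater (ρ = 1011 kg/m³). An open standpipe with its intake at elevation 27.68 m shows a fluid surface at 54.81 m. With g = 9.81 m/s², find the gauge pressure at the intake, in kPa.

P ≈ 269 kPa

Pressure head ψ = h − z = 54.81 − 27.68 = 27.13 m.
P = ρgψ = 1011 × 9.81 × 27.13 = 269073 Pa ≈ 269 kPa.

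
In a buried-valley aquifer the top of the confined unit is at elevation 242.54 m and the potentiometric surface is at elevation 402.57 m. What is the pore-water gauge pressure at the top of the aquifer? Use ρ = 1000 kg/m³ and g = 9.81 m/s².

P ≈ 1570 kPa

Pressure head at the aquifer top: ψ = h − z = 402.57 − 242.54 = 160.03 m.
P = ρgψ = 1000 × 9.81 × 160.03 = 1569894 Pa ≈ 1570 kPa.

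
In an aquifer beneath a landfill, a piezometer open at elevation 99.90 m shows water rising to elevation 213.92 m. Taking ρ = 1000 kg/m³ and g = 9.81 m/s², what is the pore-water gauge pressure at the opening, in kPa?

Pressure head ψ = h − z = 213.92 − 99.90 = 114.02 m.
P = ρgψ = 1000 × 9.81 × 114.02 = 1118536 Pa ≈ 1120 kPa.

P ≈ 1120 kPa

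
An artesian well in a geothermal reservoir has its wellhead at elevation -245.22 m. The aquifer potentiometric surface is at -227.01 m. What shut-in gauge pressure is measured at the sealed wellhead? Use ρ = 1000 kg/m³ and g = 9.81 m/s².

P ≈ 179 kPa

Head above the cap: Δh = -227.01 − (-245.22) = 18.21 m.
P = ρgΔh = 1000 × 9.81 × 18.21 = 178640 Pa ≈ 179 kPa.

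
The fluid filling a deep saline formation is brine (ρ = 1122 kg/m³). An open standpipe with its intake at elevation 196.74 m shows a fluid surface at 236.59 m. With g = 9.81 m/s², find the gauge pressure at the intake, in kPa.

P ≈ 439 kPa

Pressure head ψ = h − z = 236.59 − 196.74 = 39.85 m.
P = ρgψ = 1122 × 9.81 × 39.85 = 438622 Pa ≈ 439 kPa.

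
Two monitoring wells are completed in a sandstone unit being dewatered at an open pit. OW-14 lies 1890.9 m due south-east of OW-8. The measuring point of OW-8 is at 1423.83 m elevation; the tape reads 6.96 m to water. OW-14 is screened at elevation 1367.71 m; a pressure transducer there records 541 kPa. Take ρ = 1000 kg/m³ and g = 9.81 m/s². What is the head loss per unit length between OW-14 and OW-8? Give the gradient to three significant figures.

i ≈ 0.00317 m/m

Total head at OW-8: h = 1423.83 − 6.96 = 1416.87 m.
Pressure head at OW-14: ψ = P/(ρg) = 541×1000 / (1000 × 9.81) = 55.15 m.
Total head at OW-14: h = z + ψ = 1367.71 + 55.15 = 1422.86 m.
Head difference: h(OW-8) − h(OW-14) = 1416.87 − 1422.86 = -5.99 m.
Hydraulic gradient: i = |Δh| / L = 5.99 / 1890.9 = 0.00317.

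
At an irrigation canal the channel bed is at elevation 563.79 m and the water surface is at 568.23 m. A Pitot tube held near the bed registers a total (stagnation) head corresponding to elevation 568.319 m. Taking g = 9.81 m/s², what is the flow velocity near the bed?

v ≈ 1.32 m/s

Near the bed, under hydrostatic conditions, the piezometric head (z + ψ) equals the free-surface elevation, 568.23 m.
Velocity head = total − piezometric = 568.319 − 568.23 = 0.089 m.
v = √(2g·h_v) = √(2 × 9.81 × 0.089) = 1.32 m/s.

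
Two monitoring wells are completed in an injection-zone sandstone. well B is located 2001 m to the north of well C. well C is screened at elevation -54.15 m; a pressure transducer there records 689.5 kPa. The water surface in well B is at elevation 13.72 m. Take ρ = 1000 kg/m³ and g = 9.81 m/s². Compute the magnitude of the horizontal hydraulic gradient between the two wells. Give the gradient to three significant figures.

i ≈ 0.00121

Pressure head at well C: ψ = P/(ρg) = 689.5×1000 / (1000 × 9.81) = 70.29 m.
Total head at well C: h = z + ψ = -54.15 + 70.29 = 16.14 m.
Total head at well B: h = 13.72 m (water level in the piezometer is the total head).
Head difference: h(well C) − h(well B) = 16.14 − 13.72 = 2.42 m.
Hydraulic gradient: i = |Δh| / L = 2.42 / 2001 = 0.00121.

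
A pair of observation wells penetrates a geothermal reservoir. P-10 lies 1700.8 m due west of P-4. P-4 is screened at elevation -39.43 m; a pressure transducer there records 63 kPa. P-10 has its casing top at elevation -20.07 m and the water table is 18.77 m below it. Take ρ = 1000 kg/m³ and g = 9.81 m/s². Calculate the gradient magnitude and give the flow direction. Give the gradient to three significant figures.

i ≈ 0.00343; groundwater flows toward the west

Pressure head at P-4: ψ = P/(ρg) = 63×1000 / (1000 × 9.81) = 6.42 m.
Total head at P-4: h = z + ψ = -39.43 + 6.42 = -33.01 m.
Total head at P-10: h = -20.07 − 18.77 = -38.84 m.
Head difference: h(P-4) − h(P-10) = -33.01 − (-38.84) = 5.83 m.
Hydraulic gradient: i = |Δh| / L = 5.83 / 1700.8 = 0.00343.
Flow is from higher to lower head: from P-4 toward P-10, i.e. toward the west.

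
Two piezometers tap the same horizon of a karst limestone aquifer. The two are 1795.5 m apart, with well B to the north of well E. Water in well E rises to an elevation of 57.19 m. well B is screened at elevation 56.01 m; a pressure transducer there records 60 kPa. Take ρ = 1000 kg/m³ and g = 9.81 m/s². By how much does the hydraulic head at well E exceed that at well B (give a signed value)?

Total head at well E: h = 57.19 m (water level in the piezometer is the total head).
Pressure head at well B: ψ = P/(ρg) = 60×1000 / (1000 × 9.81) = 6.12 m.
Total head at well B: h = z + ψ = 56.01 + 6.12 = 62.13 m.
Head difference: h(well E) − h(well B) = 57.19 − 62.13 = -4.94 m.

Δh ≈ -4.94 m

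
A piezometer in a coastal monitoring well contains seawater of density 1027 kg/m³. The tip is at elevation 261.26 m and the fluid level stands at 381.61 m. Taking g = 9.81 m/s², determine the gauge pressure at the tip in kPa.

P ≈ 1210 kPa

Pressure head ψ = h − z = 381.61 − 261.26 = 120.35 m.
P = ρgψ = 1027 × 9.81 × 120.35 = 1212511 Pa ≈ 1210 kPa.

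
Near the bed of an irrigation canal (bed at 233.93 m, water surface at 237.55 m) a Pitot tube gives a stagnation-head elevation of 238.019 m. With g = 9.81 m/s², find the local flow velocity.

v ≈ 3.03 m/s

Near the bed, under hydrostatic conditions, the piezometric head (z + ψ) equals the free-surface elevation, 237.55 m.
Velocity head = total − piezometric = 238.019 − 237.55 = 0.469 m.
v = √(2g·h_v) = √(2 × 9.81 × 0.469) = 3.03 m/s.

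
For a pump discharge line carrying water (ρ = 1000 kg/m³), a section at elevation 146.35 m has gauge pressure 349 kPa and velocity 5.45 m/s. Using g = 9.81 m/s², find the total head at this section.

h ≈ 183.44 m

Pressure head ψ = P/(ρg) = 349×1000 / (1000 × 9.81) = 35.58 m.
Velocity head = v²/(2g) = 5.45² / (2 × 9.81) = 1.514 m.
h = z + ψ + v²/(2g) = 146.35 + 35.58 + 1.514 = 183.44 m.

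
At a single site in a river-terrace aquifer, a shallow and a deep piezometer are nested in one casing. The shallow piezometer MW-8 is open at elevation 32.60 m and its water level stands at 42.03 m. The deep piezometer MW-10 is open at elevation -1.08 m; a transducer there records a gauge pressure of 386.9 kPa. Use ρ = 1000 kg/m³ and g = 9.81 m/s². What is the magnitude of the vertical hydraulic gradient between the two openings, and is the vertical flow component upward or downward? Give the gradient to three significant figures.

Total head at MW-8: h = 42.03 m (water level in the standpipe).
Pressure head at MW-10: ψ = P/(ρg) = 386.9×1000 / (1000 × 9.81) = 39.44 m.
Total head at MW-10: h = z + ψ = -1.08 + 39.44 = 38.36 m.
Δh = h(MW-8) − h(MW-10) = 42.03 − 38.36 = 3.67 m.
Vertical separation Δz = 32.60 − (-1.08) = 33.68 m.
|i_v| = |Δh| / Δz = 3.67 / 33.68 = 0.109.
Head is higher in the shallow piezometer, so vertical flow is downward (recharge condition).

|i_v| ≈ 0.109; vertical flow is downward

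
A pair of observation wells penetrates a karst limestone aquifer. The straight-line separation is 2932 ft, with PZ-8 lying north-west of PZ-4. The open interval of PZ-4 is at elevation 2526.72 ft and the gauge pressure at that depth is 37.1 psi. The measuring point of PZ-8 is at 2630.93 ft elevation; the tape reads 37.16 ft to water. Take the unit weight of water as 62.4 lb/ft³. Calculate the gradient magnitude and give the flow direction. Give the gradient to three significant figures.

Pressure head at PZ-4: ψ = 144·P/γ = 144 × 37.1 / 62.4 = 85.62 ft.
Total head at PZ-4: h = z + ψ = 2526.72 + 85.62 = 2612.34 ft.
Total head at PZ-8: h = 2630.93 − 37.16 = 2593.77 ft.
Head difference: h(PZ-4) − h(PZ-8) = 2612.34 − 2593.77 = 18.57 ft.
Hydraulic gradient: i = |Δh| / L = 18.57 / 2932 = 0.00633.
Flow is from higher to lower head: from PZ-4 toward PZ-8, i.e. toward the north-west.

i ≈ 0.00633; groundwater flows toward the north-west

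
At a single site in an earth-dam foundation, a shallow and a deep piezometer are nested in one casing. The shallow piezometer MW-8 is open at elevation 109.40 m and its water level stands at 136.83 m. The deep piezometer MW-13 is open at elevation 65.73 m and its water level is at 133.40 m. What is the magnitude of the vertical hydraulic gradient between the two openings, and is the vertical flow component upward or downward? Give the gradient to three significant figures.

Total head at MW-8: h = 136.83 m (water level in the standpipe).
Total head at MW-13: h = 133.40 m.
Δh = h(MW-8) − h(MW-13) = 136.83 − 133.40 = 3.43 m.
Vertical separation Δz = 109.40 − 65.73 = 43.67 m.
|i_v| = |Δh| / Δz = 3.43 / 43.67 = 0.0785.
Head is higher in the shallow piezometer, so vertical flow is downward (recharge condition).

|i_v| ≈ 0.0785; vertical flow is downward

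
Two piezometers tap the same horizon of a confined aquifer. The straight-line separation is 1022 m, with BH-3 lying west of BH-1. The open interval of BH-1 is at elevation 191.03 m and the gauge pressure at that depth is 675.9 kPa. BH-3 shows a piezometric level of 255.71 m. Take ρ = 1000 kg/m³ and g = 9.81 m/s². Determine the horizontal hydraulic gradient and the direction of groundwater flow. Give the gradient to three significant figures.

i ≈ 0.00413; groundwater flows toward the west

Pressure head at BH-1: ψ = P/(ρg) = 675.9×1000 / (1000 × 9.81) = 68.90 m.
Total head at BH-1: h = z + ψ = 191.03 + 68.90 = 259.93 m.
Total head at BH-3: h = 255.71 m (water level in the piezometer is the total head).
Head difference: h(BH-1) − h(BH-3) = 259.93 − 255.71 = 4.22 m.
Hydraulic gradient: i = |Δh| / L = 4.22 / 1022 = 0.00413.
Flow is from higher to lower head: from BH-1 toward BH-3, i.e. toward the west.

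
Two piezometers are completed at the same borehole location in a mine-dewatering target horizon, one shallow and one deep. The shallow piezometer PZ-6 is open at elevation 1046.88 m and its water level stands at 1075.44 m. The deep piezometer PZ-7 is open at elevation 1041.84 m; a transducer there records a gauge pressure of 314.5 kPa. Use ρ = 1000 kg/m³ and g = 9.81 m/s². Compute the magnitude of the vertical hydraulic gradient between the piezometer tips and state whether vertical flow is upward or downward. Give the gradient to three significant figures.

|i_v| ≈ 0.306; vertical flow is downward

Total head at PZ-6: h = 1075.44 m (water level in the standpipe).
Pressure head at PZ-7: ψ = P/(ρg) = 314.5×1000 / (1000 × 9.81) = 32.06 m.
Total head at PZ-7: h = z + ψ = 1041.84 + 32.06 = 1073.90 m.
Δh = h(PZ-6) − h(PZ-7) = 1075.44 − 1073.90 = 1.54 m.
Vertical separation Δz = 1046.88 − 1041.84 = 5.04 m.
|i_v| = |Δh| / Δz = 1.54 / 5.04 = 0.306.
Head is higher in the shallow piezometer, so vertical flow is downward (recharge condition).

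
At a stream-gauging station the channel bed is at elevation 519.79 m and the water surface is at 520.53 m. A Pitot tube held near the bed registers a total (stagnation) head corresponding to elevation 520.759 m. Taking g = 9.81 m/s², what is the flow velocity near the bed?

v ≈ 2.12 m/s

Near the bed, under hydrostatic conditions, the piezometric head (z + ψ) equals the free-surface elevation, 520.53 m.
Velocity head = total − piezometric = 520.759 − 520.53 = 0.229 m.
v = √(2g·h_v) = √(2 × 9.81 × 0.229) = 2.12 m/s.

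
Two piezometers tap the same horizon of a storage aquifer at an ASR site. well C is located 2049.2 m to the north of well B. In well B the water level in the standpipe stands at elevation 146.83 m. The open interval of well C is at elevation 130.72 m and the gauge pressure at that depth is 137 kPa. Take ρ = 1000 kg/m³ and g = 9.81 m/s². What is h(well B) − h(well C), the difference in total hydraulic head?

Total head at well B: h = 146.83 m (water level in the piezometer is the total head).
Pressure head at well C: ψ = P/(ρg) = 137×1000 / (1000 × 9.81) = 13.97 m.
Total head at well C: h = z + ψ = 130.72 + 13.97 = 144.69 m.
Head difference: h(well B) − h(well C) = 146.83 − 144.69 = 2.14 m.

Δh ≈ 2.14 m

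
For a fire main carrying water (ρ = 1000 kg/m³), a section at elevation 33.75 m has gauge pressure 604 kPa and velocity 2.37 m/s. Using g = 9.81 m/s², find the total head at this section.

Pressure head ψ = P/(ρg) = 604×1000 / (1000 × 9.81) = 61.57 m.
Velocity head = v²/(2g) = 2.37² / (2 × 9.81) = 0.286 m.
h = z + ψ + v²/(2g) = 33.75 + 61.57 + 0.286 = 95.61 m.

h ≈ 95.61 m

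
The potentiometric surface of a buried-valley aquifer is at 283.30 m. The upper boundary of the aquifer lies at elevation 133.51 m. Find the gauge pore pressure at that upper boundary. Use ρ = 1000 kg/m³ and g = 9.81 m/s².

P ≈ 1470 kPa

Pressure head at the aquifer top: ψ = h − z = 283.30 − 133.51 = 149.79 m.
P = ρgψ = 1000 × 9.81 × 149.79 = 1469440 Pa ≈ 1470 kPa.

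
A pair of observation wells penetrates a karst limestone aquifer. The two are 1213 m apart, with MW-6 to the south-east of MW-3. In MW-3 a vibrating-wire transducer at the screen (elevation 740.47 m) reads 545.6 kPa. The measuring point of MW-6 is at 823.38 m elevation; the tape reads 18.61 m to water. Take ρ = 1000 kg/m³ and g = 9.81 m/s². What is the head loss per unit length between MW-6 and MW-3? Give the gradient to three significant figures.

Pressure head at MW-3: ψ = P/(ρg) = 545.6×1000 / (1000 × 9.81) = 55.62 m.
Total head at MW-3: h = z + ψ = 740.47 + 55.62 = 796.09 m.
Total head at MW-6: h = 823.38 − 18.61 = 804.77 m.
Head difference: h(MW-3) − h(MW-6) = 796.09 − 804.77 = -8.68 m.
Hydraulic gradient: i = |Δh| / L = 8.68 / 1213 = 0.00716.

i ≈ 0.00716 m/m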